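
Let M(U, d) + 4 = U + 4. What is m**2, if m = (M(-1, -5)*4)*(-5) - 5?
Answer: 225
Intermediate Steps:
M(U, d) = U (M(U, d) = -4 + (U + 4) = -4 + (4 + U) = U)
m = 15 (m = -1*4*(-5) - 5 = -4*(-5) - 5 = 20 - 5 = 15)
m**2 = 15**2 = 225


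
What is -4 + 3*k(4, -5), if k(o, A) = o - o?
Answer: -4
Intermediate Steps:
k(o, A) = 0
-4 + 3*k(4, -5) = -4 + 3*0 = -4 + 0 = -4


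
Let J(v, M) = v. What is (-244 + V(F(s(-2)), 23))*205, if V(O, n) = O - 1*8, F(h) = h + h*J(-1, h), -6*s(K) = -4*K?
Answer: -51660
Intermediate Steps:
s(K) = 2*K/3 (s(K) = -(-2)*K/3 = 2*K/3)
F(h) = 0 (F(h) = h + h*(-1) = h - h = 0)
V(O, n) = -8 + O (V(O, n) = O - 8 = -8 + O)
(-244 + V(F(s(-2)), 23))*205 = (-244 + (-8 + 0))*205 = (-244 - 8)*205 = -252*205 = -51660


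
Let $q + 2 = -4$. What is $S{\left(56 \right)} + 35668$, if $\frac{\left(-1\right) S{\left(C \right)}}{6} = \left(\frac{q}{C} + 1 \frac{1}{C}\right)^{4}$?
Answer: $\frac{175388399789}{4917248} \approx 35668.0$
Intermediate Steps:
$q = -6$ ($q = -2 - 4 = -6$)
$S{\left(C \right)} = - \frac{3750}{C^{4}}$ ($S{\left(C \right)} = - 6 \left(- \frac{6}{C} + 1 \frac{1}{C}\right)^{4} = - 6 \left(- \frac{6}{C} + \frac{1}{C}\right)^{4} = - 6 \left(- \frac{5}{C}\right)^{4} = - 6 \frac{625}{C^{4}} = - \frac{3750}{C^{4}}$)
$S{\left(56 \right)} + 35668 = - \frac{3750}{9834496} + 35668 = \left(-3750\right) \frac{1}{9834496} + 35668 = - \frac{1875}{4917248} + 35668 = \frac{175388399789}{4917248}$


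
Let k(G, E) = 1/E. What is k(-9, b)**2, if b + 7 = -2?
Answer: 1/81 ≈ 0.012346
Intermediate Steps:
b = -9 (b = -7 - 2 = -9)
k(-9, b)**2 = (1/(-9))**2 = (-1/9)**2 = 1/81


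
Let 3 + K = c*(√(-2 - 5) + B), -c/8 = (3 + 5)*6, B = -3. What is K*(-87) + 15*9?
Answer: -99828 + 33408*I*√7 ≈ -99828.0 + 88389.0*I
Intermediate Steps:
c = -384 (c = -8*(3 + 5)*6 = -64*6 = -8*48 = -384)
K = 1149 - 384*I*√7 (K = -3 - 384*(√(-2 - 5) - 3) = -3 - 384*(√(-7) - 3) = -3 - 384*(I*√7 - 3) = -3 - 384*(-3 + I*√7) = -3 + (1152 - 384*I*√7) = 1149 - 384*I*√7 ≈ 1149.0 - 1016.0*I)
K*(-87) + 15*9 = (1149 - 384*I*√7)*(-87) + 15*9 = (-99963 + 33408*I*√7) + 135 = -99828 + 33408*I*√7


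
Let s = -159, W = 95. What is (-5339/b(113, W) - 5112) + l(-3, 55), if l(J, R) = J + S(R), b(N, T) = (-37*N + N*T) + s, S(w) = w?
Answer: -32364039/6395 ≈ -5060.8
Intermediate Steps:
b(N, T) = -159 - 37*N + N*T (b(N, T) = (-37*N + N*T) - 159 = -159 - 37*N + N*T)
l(J, R) = J + R
(-5339/b(113, W) - 5112) + l(-3, 55) = (-5339/(-159 - 37*113 + 113*95) - 5112) + (-3 + 55) = (-5339/(-159 - 4181 + 10735) - 5112) + 52 = (-5339/6395 - 5112) + 52 = -32696579/6395 + 52 = -32364039/6395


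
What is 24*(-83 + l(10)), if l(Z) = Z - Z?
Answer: -1992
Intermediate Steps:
l(Z) = 0
24*(-83 + l(10)) = 24*(-83 + 0) = 24*(-83) = -1992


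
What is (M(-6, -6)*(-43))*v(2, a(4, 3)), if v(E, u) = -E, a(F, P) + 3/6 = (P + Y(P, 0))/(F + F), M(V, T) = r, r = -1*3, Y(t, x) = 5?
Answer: -258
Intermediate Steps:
r = -3
M(V, T) = -3
a(F, P) = -½ + (5 + P)/(2*F) (a(F, P) = -½ + (P + 5)/(F + F) = -½ + (5 + P)/((2*F)) = -½ + (5 + P)*(1/(2*F)) = -½ + (5 + P)/(2*F))
(M(-6, -6)*(-43))*v(2, a(4, 3)) = (-3*(-43))*(-1*2) = 129*(-2) = -258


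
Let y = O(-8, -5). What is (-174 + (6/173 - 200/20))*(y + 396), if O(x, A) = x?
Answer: -12348488/173 ≈ -71379.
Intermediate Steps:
y = -8
(-174 + (6/173 - 200/20))*(y + 396) = (-174 + (6/173 - 200/20))*(-8 + 396) = (-174 + (6*(1/173) - 200*1/20))*388 = (-174 + (6/173 - 10))*388 = (-174 - 1724/173)*388 = -31826/173*388 = -12348488/173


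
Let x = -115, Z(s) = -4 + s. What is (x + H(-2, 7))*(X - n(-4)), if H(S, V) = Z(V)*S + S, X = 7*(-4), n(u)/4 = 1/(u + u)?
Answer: 6765/2 ≈ 3382.5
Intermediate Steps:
n(u) = 2/u (n(u) = 4/(u + u) = 4/((2*u)) = 4*(1/(2*u)) = 2/u)
X = -28
H(S, V) = S + S*(-4 + V) (H(S, V) = (-4 + V)*S + S = S*(-4 + V) + S = S + S*(-4 + V))
(x + H(-2, 7))*(X - n(-4)) = (-115 - 2*(-3 + 7))*(-28 - 2/(-4)) = (-115 - 2*4)*(-28 - 2*(-1)/4) = (-115 - 8)*(-28 - 1*(-½)) = -123*(-28 + ½) = -123*(-55/2) = 6765/2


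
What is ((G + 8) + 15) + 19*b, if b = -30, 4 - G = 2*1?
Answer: -545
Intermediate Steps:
G = 2 (G = 4 - 2 = 2)
((G + 8) + 15) + 19*b = ((2 + 8) + 15) + 19*(-30) = (10 + 15) - 570 = 25 - 570 = -545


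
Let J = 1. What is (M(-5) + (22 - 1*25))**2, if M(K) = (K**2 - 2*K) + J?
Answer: 1089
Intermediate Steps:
M(K) = 1 + K**2 - 2*K (M(K) = (K**2 - 2*K) + 1 = 1 + K**2 - 2*K)
(M(-5) + (22 - 1*25))**2 = ((1 + (-5)**2 - 2*(-5)) + (22 - 1*25))**2 = ((1 + 25 + 10) + (22 - 25))**2 = (36 - 3)**2 = 33**2 = 1089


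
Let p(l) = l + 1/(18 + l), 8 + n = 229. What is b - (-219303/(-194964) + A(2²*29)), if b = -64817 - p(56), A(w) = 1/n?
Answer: -4924937942765/75915268 ≈ -64874.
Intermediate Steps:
n = 221 (n = -8 + 229 = 221)
A(w) = 1/221
b = -4800603/74 (b = -64817 - (1 + 56² + 18*56)/(18 + 56) = -64817 - (1 + 3136 + 1008)/74 = -64817 - 4145/74 = -4800603/74 ≈ -64873.)
b - (-219303/(-194964) + A(2²*29)) = -4800603/74 - (-219303/(-194964) + 1/221) = -4800603/74 - (-219303*(-1/194964) + 1/221) = -4800603/74 - (10443/9284 + 1/221) = -4800603/74 - 1*2317187/2051764 = -4800603/74 - 2317187/2051764 = -4924937942765/75915268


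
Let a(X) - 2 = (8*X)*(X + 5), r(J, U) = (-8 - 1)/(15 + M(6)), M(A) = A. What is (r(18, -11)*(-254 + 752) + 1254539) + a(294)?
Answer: 13703029/7 ≈ 1.9576e+6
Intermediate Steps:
r(J, U) = -3/7 (r(J, U) = (-8 - 1)/(15 + 6) = -9/21 = -9*1/21 = -3/7)
a(X) = 2 + 8*X*(5 + X) (a(X) = 2 + (8*X)*(X + 5) = 2 + (8*X)*(5 + X) = 2 + 8*X*(5 + X))
(r(18, -11)*(-254 + 752) + 1254539) + a(294) = (-3*(-254 + 752)/7 + 1254539) + (2 + 8*294² + 40*294) = (-3/7*498 + 1254539) + (2 + 8*86436 + 11760) = (-1494/7 + 1254539) + (2 + 691488 + 11760) = 8780279/7 + 703250 = 13703029/7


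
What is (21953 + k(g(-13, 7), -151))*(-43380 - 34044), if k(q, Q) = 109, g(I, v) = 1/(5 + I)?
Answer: -1708128288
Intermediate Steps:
(21953 + k(g(-13, 7), -151))*(-43380 - 34044) = (21953 + 109)*(-43380 - 34044) = 22062*(-77424) = -1708128288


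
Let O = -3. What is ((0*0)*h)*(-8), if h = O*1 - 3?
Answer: 0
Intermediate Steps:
h = -6 (h = -3*1 - 3 = -3 - 3 = -6)
((0*0)*h)*(-8) = ((0*0)*(-6))*(-8) = (0*(-6))*(-8) = 0*(-8) = 0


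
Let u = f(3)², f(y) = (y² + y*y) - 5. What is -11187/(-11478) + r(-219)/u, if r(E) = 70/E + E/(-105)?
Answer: 4882283227/4956143010 ≈ 0.98510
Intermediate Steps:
f(y) = -5 + 2*y² (f(y) = (y² + y²) - 5 = 2*y² - 5 = -5 + 2*y²)
u = 169 (u = (-5 + 2*3²)² = (-5 + 2*9)² = (-5 + 18)² = 13² = 169)
r(E) = 70/E - E/105 (r(E) = 70/E + E*(-1/105) = 70/E - E/105)
-11187/(-11478) + r(-219)/u = -11187/(-11478) + (70/(-219) - 1/105*(-219))/169 = -11187*(-1/11478) + (70*(-1/219) + 73/35)*(1/169) = 3729/3826 + (-70/219 + 73/35)*(1/169) = 3729/3826 + (13537/7665)*(1/169) = 3729/3826 + 13537/1295385 = 4882283227/4956143010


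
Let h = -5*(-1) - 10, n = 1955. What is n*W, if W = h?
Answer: -9775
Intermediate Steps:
h = -5 (h = 5 - 10 = -5)
W = -5
n*W = 1955*(-5) = -9775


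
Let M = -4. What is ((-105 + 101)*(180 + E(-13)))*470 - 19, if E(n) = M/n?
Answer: -4406967/13 ≈ -3.3900e+5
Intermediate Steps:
E(n) = -4/n
((-105 + 101)*(180 + E(-13)))*470 - 19 = ((-105 + 101)*(180 - 4/(-13)))*470 - 19 = -4*(180 - 4*(-1/13))*470 - 19 = -4*(180 + 4/13)*470 - 19 = -4*2344/13*470 - 19 = -9376/13*470 - 19 = -4406720/13 - 19 = -4406967/13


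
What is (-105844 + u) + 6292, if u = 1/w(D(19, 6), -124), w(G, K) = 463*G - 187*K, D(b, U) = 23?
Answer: -3368541023/33837 ≈ -99552.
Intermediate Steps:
w(G, K) = -187*K + 463*G
u = 1/33837 (u = 1/(-187*(-124) + 463*23) = 1/(23188 + 10649) = 1/33837 ≈ 2.9553e-5)
(-105844 + u) + 6292 = (-105844 + 1/33837) + 6292 = -3581443427/33837 + 6292 = -3368541023/33837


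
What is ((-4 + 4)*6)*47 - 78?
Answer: -78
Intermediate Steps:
((-4 + 4)*6)*47 - 78 = (0*6)*47 - 78 = 0*47 - 78 = 0 - 78 = -78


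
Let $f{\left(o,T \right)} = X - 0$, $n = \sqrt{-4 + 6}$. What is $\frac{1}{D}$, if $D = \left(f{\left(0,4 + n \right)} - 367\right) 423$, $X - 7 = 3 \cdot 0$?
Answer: $- \frac{1}{152280} \approx -6.5669 \cdot 10^{-6}$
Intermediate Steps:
$n = \sqrt{2} \approx 1.4142$
$X = 7$ ($X = 7 + 3 \cdot 0 = 7 + 0 = 7$)
$f{\left(o,T \right)} = 7$ ($f{\left(o,T \right)} = 7 - 0 = 7 + \left(-1 + 1\right) = 7 + 0 = 7$)
$D = -152280$ ($D = \left(7 - 367\right) 423 = \left(-360\right) 423 = -152280$)
$\frac{1}{D} = \frac{1}{-152280} = - \frac{1}{152280}$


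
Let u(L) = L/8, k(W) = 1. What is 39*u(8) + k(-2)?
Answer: 40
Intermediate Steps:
u(L) = L/8 (u(L) = L*(1/8) = L/8)
39*u(8) + k(-2) = 39*((1/8)*8) + 1 = 39*1 + 1 = 39 + 1 = 40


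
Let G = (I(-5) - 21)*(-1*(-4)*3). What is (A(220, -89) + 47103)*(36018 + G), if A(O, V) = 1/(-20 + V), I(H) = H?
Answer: 183322673556/109 ≈ 1.6819e+9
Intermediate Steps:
G = -312 (G = (-5 - 21)*(-1*(-4)*3) = -104*3 = -26*12 = -312)
(A(220, -89) + 47103)*(36018 + G) = (1/(-20 - 89) + 47103)*(36018 - 312) = (1/(-109) + 47103)*35706 = (-1/109 + 47103)*35706 = (5134226/109)*35706 = 183322673556/109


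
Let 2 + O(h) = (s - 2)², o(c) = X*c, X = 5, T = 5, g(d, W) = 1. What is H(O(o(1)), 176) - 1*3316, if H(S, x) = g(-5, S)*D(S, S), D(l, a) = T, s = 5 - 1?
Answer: -3311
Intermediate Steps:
s = 4
D(l, a) = 5
o(c) = 5*c
O(h) = 2 (O(h) = -2 + (4 - 2)² = -2 + 2² = -2 + 4 = 2)
H(S, x) = 5 (H(S, x) = 1*5 = 5)
H(O(o(1)), 176) - 1*3316 = 5 - 1*3316 = 5 - 3316 = -3311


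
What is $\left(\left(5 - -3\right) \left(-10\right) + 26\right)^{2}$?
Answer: $2916$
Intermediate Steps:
$\left(\left(5 - -3\right) \left(-10\right) + 26\right)^{2} = \left(\left(5 + 3\right) \left(-10\right) + 26\right)^{2} = \left(8 \left(-10\right) + 26\right)^{2} = \left(-80 + 26\right)^{2} = \left(-54\right)^{2} = 2916$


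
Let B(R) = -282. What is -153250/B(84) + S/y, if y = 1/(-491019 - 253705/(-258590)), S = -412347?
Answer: 1476458024680629977/7292238 ≈ 2.0247e+11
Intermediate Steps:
y = -51718/25394469901 (y = 1/(-491019 - 253705*(-1/258590)) = 1/(-491019 + 50741/51718) = 1/(-25394469901/51718) = -51718/25394469901 ≈ -2.0366e-6)
-153250/B(84) + S/y = -153250/(-282) - 412347/(-51718/25394469901) = -153250*(-1/282) - 412347*(-25394469901/51718) = 76625/141 + 10471333480267647/51718 = 1476458024680629977/7292238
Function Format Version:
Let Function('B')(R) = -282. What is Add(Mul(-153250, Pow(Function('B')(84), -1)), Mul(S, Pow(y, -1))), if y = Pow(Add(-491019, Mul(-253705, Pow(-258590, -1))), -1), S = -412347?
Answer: Rational(1476458024680629977, 7292238) ≈ 2.0247e+11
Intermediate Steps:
y = Rational(-51718, 25394469901) (y = Pow(Add(-491019, Mul(-253705, Rational(-1, 258590))), -1) = Pow(Add(-491019, Rational(50741, 51718)), -1) = Pow(Rational(-25394469901, 51718), -1) = Rational(-51718, 25394469901) ≈ -2.0366e-6)
Add(Mul(-153250, Pow(Function('B')(84), -1)), Mul(S, Pow(y, -1))) = Add(Mul(-153250, Pow(-282, -1)), Mul(-412347, Pow(Rational(-51718, 25394469901), -1))) = Add(Mul(-153250, Rational(-1, 282)), Mul(-412347, Rational(-25394469901, 51718))) = Add(Rational(76625, 141), Rational(10471333480267647, 51718)) = Rational(1476458024680629977, 7292238)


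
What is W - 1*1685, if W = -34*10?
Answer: -2025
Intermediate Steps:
W = -340
W - 1*1685 = -340 - 1*1685 = -340 - 1685 = -2025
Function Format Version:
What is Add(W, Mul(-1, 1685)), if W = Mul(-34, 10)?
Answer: -2025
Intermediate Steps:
W = -340
Add(W, Mul(-1, 1685)) = Add(-340, Mul(-1, 1685)) = Add(-340, -1685) = -2025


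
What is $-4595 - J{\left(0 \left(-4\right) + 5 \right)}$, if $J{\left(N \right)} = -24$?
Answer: $-4571$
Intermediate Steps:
$-4595 - J{\left(0 \left(-4\right) + 5 \right)} = -4595 - -24 = -4595 + 24 = -4571$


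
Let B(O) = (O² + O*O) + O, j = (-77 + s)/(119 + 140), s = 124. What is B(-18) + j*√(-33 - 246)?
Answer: 630 + 141*I*√31/259 ≈ 630.0 + 3.0311*I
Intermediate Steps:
j = 47/259 (j = (-77 + 124)/(119 + 140) = 47/259 ≈ 0.18147)
B(O) = O + 2*O² (B(O) = (O² + O²) + O = 2*O² + O = O + 2*O²)
B(-18) + j*√(-33 - 246) = -18*(1 + 2*(-18)) + 47*√(-33 - 246)/259 = -18*(1 - 36) + 47*√(-279)/259 = -18*(-35) + 47*(3*I*√31)/259 = 630 + 141*I*√31/259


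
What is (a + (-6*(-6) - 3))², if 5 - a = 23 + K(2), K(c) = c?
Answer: 169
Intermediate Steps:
a = -20 (a = 5 - (23 + 2) = 5 - 1*25 = 5 - 25 = -20)
(a + (-6*(-6) - 3))² = (-20 + (-6*(-6) - 3))² = (-20 + (36 - 3))² = (-20 + 33)² = 13² = 169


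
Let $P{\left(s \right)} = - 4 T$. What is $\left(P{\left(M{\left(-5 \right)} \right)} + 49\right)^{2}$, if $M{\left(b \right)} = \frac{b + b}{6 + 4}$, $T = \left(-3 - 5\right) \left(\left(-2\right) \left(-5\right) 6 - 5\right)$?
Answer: $3272481$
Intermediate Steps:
$T = -440$ ($T = - 8 \left(10 \cdot 6 - 5\right) = - 8 \left(60 - 5\right) = \left(-8\right) 55 = -440$)
$M{\left(b \right)} = \frac{b}{5}$ ($M{\left(b \right)} = \frac{2 b}{10} = 2 b \frac{1}{10} = \frac{b}{5}$)
$P{\left(s \right)} = 1760$ ($P{\left(s \right)} = \left(-4\right) \left(-440\right) = 1760$)
$\left(P{\left(M{\left(-5 \right)} \right)} + 49\right)^{2} = \left(1760 + 49\right)^{2} = 1809^{2} = 3272481$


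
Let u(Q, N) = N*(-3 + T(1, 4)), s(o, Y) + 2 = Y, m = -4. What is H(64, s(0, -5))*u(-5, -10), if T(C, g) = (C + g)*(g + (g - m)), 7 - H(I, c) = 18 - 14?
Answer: -1710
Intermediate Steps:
s(o, Y) = -2 + Y
H(I, c) = 3 (H(I, c) = 7 - (18 - 14) = 7 - 1*4 = 7 - 4 = 3)
T(C, g) = (4 + 2*g)*(C + g) (T(C, g) = (C + g)*(g + (g - 1*(-4))) = (C + g)*(g + (g + 4)) = (C + g)*(g + (4 + g)) = (C + g)*(4 + 2*g) = (4 + 2*g)*(C + g))
u(Q, N) = 57*N (u(Q, N) = N*(-3 + (2*4² + 4*1 + 4*4 + 2*1*4)) = N*(-3 + (2*16 + 4 + 16 + 8)) = N*(-3 + (32 + 4 + 16 + 8)) = N*(-3 + 60) = N*57 = 57*N)
H(64, s(0, -5))*u(-5, -10) = 3*(57*(-10)) = 3*(-570) = -1710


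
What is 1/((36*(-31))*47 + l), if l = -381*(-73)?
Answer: -1/24639 ≈ -4.0586e-5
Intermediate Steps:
l = 27813
1/((36*(-31))*47 + l) = 1/((36*(-31))*47 + 27813) = 1/(-1116*47 + 27813) = 1/(-52452 + 27813) = 1/(-24639) = -1/24639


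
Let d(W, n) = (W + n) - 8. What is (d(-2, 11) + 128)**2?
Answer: 16641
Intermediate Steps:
d(W, n) = -8 + W + n
(d(-2, 11) + 128)**2 = ((-8 - 2 + 11) + 128)**2 = (1 + 128)**2 = 129**2 = 16641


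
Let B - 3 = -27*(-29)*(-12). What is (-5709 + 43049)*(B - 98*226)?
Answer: -1177740940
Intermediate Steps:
B = -9393 (B = 3 - 27*(-29)*(-12) = 3 + 783*(-12) = 3 - 9396 = -9393)
(-5709 + 43049)*(B - 98*226) = (-5709 + 43049)*(-9393 - 98*226) = 37340*(-9393 - 22148) = 37340*(-31541) = -1177740940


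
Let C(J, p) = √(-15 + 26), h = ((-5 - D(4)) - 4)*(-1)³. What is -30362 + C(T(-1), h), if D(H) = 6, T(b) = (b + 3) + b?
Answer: -30362 + √11 ≈ -30359.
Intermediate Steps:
T(b) = 3 + 2*b (T(b) = (3 + b) + b = 3 + 2*b)
h = 15 (h = ((-5 - 1*6) - 4)*(-1)³ = ((-5 - 6) - 4)*(-1) = (-11 - 4)*(-1) = -15*(-1) = 15)
C(J, p) = √11
-30362 + C(T(-1), h) = -30362 + √11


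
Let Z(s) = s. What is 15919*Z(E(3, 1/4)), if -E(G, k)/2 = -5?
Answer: 159190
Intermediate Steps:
E(G, k) = 10 (E(G, k) = -2*(-5) = 10)
15919*Z(E(3, 1/4)) = 15919*10 = 159190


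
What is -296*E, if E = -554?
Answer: 163984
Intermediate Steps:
-296*E = -296*(-554) = 163984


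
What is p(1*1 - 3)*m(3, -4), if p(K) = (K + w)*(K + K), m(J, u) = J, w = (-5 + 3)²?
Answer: -24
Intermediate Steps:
w = 4 (w = (-2)² = 4)
p(K) = 2*K*(4 + K) (p(K) = (K + 4)*(K + K) = (4 + K)*(2*K) = 2*K*(4 + K))
p(1*1 - 3)*m(3, -4) = (2*(1*1 - 3)*(4 + (1*1 - 3)))*3 = (2*(1 - 3)*(4 + (1 - 3)))*3 = (2*(-2)*(4 - 2))*3 = (2*(-2)*2)*3 = -8*3 = -24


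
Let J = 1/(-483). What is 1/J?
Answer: -483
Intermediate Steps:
J = -1/483 ≈ -0.0020704
1/J = 1/(-1/483) = -483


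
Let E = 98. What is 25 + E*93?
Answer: 9139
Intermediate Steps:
25 + E*93 = 25 + 98*93 = 25 + 9114 = 9139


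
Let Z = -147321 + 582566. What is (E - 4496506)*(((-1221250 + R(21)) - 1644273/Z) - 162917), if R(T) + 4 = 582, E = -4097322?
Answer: 5175219022023096584/435245 ≈ 1.1890e+13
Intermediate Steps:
R(T) = 578 (R(T) = -4 + 582 = 578)
Z = 435245
(E - 4496506)*(((-1221250 + R(21)) - 1644273/Z) - 162917) = (-4097322 - 4496506)*(((-1221250 + 578) - 1644273/435245) - 162917) = -8593828*((-1220672 - 1644273*1/435245) - 162917) = -8593828*((-1220672 - 1644273/435245) - 162917) = -8593828*(-531293028913/435245 - 162917) = -8593828*(-602201838578/435245) = 5175219022023096584/435245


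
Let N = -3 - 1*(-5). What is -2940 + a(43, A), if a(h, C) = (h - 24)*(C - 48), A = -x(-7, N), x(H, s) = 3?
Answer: -3909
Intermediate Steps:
N = 2 (N = -3 + 5 = 2)
A = -3 (A = -1*3 = -3)
a(h, C) = (-48 + C)*(-24 + h) (a(h, C) = (-24 + h)*(-48 + C) = (-48 + C)*(-24 + h))
-2940 + a(43, A) = -2940 + (1152 - 48*43 - 24*(-3) - 3*43) = -2940 + (1152 - 2064 + 72 - 129) = -2940 - 969 = -3909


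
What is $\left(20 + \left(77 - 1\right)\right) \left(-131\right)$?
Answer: $-12576$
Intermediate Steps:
$\left(20 + \left(77 - 1\right)\right) \left(-131\right) = \left(20 + 76\right) \left(-131\right) = 96 \left(-131\right) = -12576$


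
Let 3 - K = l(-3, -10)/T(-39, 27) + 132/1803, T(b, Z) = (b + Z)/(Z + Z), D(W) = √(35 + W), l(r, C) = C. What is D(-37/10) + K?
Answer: -25286/601 + √3130/10 ≈ -36.479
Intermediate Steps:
T(b, Z) = (Z + b)/(2*Z) (T(b, Z) = (Z + b)/((2*Z)) = (Z + b)*(1/(2*Z)) = (Z + b)/(2*Z))
K = -25286/601 (K = 3 - (-10*54/(27 - 39) + 132/1803) = 3 - (-10/((½)*(1/27)*(-12)) + 132*(1/1803)) = 3 - (-10/(-2/9) + 44/601) = 3 - (-10*(-9/2) + 44/601) = 3 - (45 + 44/601) = 3 - 1*27089/601 = 3 - 27089/601 = -25286/601 ≈ -42.073)
D(-37/10) + K = √(35 - 37/10) - 25286/601 = √(313/10) - 25286/601 = √3130/10 - 25286/601 = -25286/601 + √3130/10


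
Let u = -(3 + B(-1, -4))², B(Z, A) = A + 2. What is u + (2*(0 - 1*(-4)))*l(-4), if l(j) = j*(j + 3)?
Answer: 31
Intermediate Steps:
B(Z, A) = 2 + A
l(j) = j*(3 + j)
u = -1 (u = -(3 + (2 - 4))² = -(3 - 2)² = -1*1² = -1*1 = -1)
u + (2*(0 - 1*(-4)))*l(-4) = -1 + (2*(0 - 1*(-4)))*(-4*(3 - 4)) = -1 + (2*(0 + 4))*(-4*(-1)) = -1 + (2*4)*4 = -1 + 8*4 = -1 + 32 = 31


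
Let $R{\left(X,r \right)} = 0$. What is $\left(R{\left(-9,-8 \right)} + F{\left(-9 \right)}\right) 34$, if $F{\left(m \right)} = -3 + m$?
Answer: $-408$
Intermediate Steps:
$\left(R{\left(-9,-8 \right)} + F{\left(-9 \right)}\right) 34 = \left(0 - 12\right) 34 = \left(-12\right) 34 = -408$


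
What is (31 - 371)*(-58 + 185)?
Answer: -43180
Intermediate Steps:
(31 - 371)*(-58 + 185) = -340*127 = -43180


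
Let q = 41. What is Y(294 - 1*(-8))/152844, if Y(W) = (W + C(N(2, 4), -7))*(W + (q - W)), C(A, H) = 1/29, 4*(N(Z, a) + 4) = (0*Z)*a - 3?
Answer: 359119/4432476 ≈ 0.081020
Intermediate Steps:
N(Z, a) = -19/4 (N(Z, a) = -4 + ((0*Z)*a - 3)/4 = -4 + (0*a - 3)/4 = -4 + (0 - 3)/4 = -4 + (¼)*(-3) = -4 - ¾ = -19/4)
C(A, H) = 1/29
Y(W) = 41/29 + 41*W (Y(W) = (W + 1/29)*(W + (41 - W)) = (1/29 + W)*41 = 41/29 + 41*W)
Y(294 - 1*(-8))/152844 = (41/29 + 41*(294 - 1*(-8)))/152844 = (41/29 + 41*(294 + 8))*(1/152844) = (41/29 + 41*302)*(1/152844) = (41/29 + 12382)*(1/152844) = (359119/29)*(1/152844) = 359119/4432476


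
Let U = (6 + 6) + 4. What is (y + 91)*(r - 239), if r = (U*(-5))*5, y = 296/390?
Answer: -3811209/65 ≈ -58634.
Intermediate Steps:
y = 148/195 (y = 296*(1/390) = 148/195 ≈ 0.75897)
U = 16 (U = 12 + 4 = 16)
r = -400 (r = (16*(-5))*5 = -80*5 = -400)
(y + 91)*(r - 239) = (148/195 + 91)*(-400 - 239) = (17893/195)*(-639) = -3811209/65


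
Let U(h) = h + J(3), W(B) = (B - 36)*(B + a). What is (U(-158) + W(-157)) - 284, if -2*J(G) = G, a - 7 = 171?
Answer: -8993/2 ≈ -4496.5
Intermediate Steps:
a = 178 (a = 7 + 171 = 178)
J(G) = -G/2
W(B) = (-36 + B)*(178 + B) (W(B) = (B - 36)*(B + 178) = (-36 + B)*(178 + B))
U(h) = -3/2 + h (U(h) = h - 1/2*3 = h - 3/2 = -3/2 + h)
(U(-158) + W(-157)) - 284 = ((-3/2 - 158) + (-6408 + (-157)**2 + 142*(-157))) - 284 = (-319/2 + (-6408 + 24649 - 22294)) - 284 = (-319/2 - 4053) - 284 = -8425/2 - 284 = -8993/2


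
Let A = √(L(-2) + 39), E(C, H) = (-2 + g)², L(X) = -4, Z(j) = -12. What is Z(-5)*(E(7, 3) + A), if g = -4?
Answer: -432 - 12*√35 ≈ -502.99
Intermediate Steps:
E(C, H) = 36 (E(C, H) = (-2 - 4)² = (-6)² = 36)
A = √35 (A = √(-4 + 39) = √35 ≈ 5.9161)
Z(-5)*(E(7, 3) + A) = -12*(36 + √35) = -432 - 12*√35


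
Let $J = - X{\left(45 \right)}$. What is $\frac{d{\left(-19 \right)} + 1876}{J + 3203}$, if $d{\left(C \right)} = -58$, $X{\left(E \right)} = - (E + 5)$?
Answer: $\frac{1818}{3253} \approx 0.55887$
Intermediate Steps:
$X{\left(E \right)} = -5 - E$ ($X{\left(E \right)} = - (5 + E) = -5 - E$)
$J = 50$ ($J = - (-5 - 45) = \left(-1\right) \left(-50\right) = 50$)
$\frac{d{\left(-19 \right)} + 1876}{J + 3203} = \frac{-58 + 1876}{50 + 3203} = \frac{1818}{3253}$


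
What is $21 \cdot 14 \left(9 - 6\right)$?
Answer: $882$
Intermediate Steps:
$21 \cdot 14 \left(9 - 6\right) = 294 \cdot 3 = 882$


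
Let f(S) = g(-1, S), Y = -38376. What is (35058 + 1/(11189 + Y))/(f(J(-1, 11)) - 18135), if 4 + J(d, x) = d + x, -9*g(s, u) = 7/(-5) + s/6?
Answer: -257342898150/133118508361 ≈ -1.9332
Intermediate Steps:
g(s, u) = 7/45 - s/54 (g(s, u) = -(7/(-5) + s/6)/9 = -(7*(-⅕) + s*(⅙))/9 = -(-7/5 + s/6)/9 = 7/45 - s/54)
J(d, x) = -4 + d + x (J(d, x) = -4 + (d + x) = -4 + d + x)
f(S) = 47/270 (f(S) = 7/45 - 1/54*(-1) = 7/45 + 1/54 = 47/270)
(35058 + 1/(11189 + Y))/(f(J(-1, 11)) - 18135) = (35058 + 1/(11189 - 38376))/(47/270 - 18135) = (35058 + 1/(-27187))/(-4896403/270) = (35058 - 1/27187)*(-270/4896403) = (953121845/27187)*(-270/4896403) = -257342898150/133118508361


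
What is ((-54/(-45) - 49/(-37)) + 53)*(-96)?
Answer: -986112/185 ≈ -5330.3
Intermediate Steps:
((-54/(-45) - 49/(-37)) + 53)*(-96) = ((-54*(-1/45) - 49*(-1/37)) + 53)*(-96) = ((6/5 + 49/37) + 53)*(-96) = (467/185 + 53)*(-96) = (10272/185)*(-96) = -986112/185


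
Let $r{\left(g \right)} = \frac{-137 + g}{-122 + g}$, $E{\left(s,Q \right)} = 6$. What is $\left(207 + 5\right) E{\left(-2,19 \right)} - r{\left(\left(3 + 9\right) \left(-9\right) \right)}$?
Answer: $\frac{58463}{46} \approx 1270.9$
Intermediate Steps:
$r{\left(g \right)} = \frac{-137 + g}{-122 + g}$
$\left(207 + 5\right) E{\left(-2,19 \right)} - r{\left(\left(3 + 9\right) \left(-9\right) \right)} = \left(207 + 5\right) 6 - \frac{-137 + \left(3 + 9\right) \left(-9\right)}{-122 + \left(3 + 9\right) \left(-9\right)} = 212 \cdot 6 - \frac{-137 + 12 \left(-9\right)}{-122 + 12 \left(-9\right)} = 1272 - \frac{-137 - 108}{-122 - 108} = 1272 - \frac{1}{-230} \left(-245\right) = 1272 - \left(- \frac{1}{230}\right) \left(-245\right) = 1272 - \frac{49}{46} = \frac{58463}{46}$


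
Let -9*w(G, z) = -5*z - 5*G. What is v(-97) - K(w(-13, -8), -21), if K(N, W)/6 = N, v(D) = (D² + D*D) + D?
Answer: 18791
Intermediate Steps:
w(G, z) = 5*G/9 + 5*z/9 (w(G, z) = -(-5*z - 5*G)/9 = -(-5*G - 5*z)/9 = 5*G/9 + 5*z/9)
v(D) = D + 2*D² (v(D) = (D² + D²) + D = 2*D² + D = D + 2*D²)
K(N, W) = 6*N
v(-97) - K(w(-13, -8), -21) = -97*(1 + 2*(-97)) - 6*((5/9)*(-13) + (5/9)*(-8)) = -97*(1 - 194) - 6*(-65/9 - 40/9) = -97*(-193) - 6*(-35)/3 = 18721 - 1*(-70) = 18721 + 70 = 18791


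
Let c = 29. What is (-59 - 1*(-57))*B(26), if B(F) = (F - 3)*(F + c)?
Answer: -2530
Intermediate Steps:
B(F) = (-3 + F)*(29 + F) (B(F) = (F - 3)*(F + 29) = (-3 + F)*(29 + F))
(-59 - 1*(-57))*B(26) = (-59 - 1*(-57))*(-87 + 26² + 26*26) = (-59 + 57)*(-87 + 676 + 676) = -2*1265 = -2530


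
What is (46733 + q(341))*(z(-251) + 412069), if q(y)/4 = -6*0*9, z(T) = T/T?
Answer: 19257267310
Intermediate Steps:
z(T) = 1
q(y) = 0 (q(y) = 4*(-6*0*9) = 4*(0*9) = 4*0 = 0)
(46733 + q(341))*(z(-251) + 412069) = (46733 + 0)*(1 + 412069) = 46733*412070 = 19257267310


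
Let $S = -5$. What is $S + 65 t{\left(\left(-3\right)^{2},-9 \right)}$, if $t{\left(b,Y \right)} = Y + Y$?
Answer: $-1175$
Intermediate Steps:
$t{\left(b,Y \right)} = 2 Y$
$S + 65 t{\left(\left(-3\right)^{2},-9 \right)} = -5 + 65 \cdot 2 \left(-9\right) = -5 + 65 \left(-18\right) = -5 - 1170 = -1175$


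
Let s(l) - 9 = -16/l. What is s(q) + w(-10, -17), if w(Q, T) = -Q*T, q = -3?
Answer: -467/3 ≈ -155.67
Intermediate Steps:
w(Q, T) = -Q*T
s(l) = 9 - 16/l
s(q) + w(-10, -17) = (9 - 16/(-3)) - 1*(-10)*(-17) = (9 - 16*(-1/3)) - 170 = (9 + 16/3) - 170 = 43/3 - 170 = -467/3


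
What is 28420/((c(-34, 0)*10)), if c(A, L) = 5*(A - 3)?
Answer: -2842/185 ≈ -15.362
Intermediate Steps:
c(A, L) = -15 + 5*A (c(A, L) = 5*(-3 + A) = -15 + 5*A)
28420/((c(-34, 0)*10)) = 28420/(((-15 + 5*(-34))*10)) = 28420/(((-15 - 170)*10)) = 28420/((-185*10)) = 28420/(-1850) = 28420*(-1/1850) = -2842/185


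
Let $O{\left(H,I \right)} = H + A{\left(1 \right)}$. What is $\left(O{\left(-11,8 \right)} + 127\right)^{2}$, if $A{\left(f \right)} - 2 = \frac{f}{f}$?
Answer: $14161$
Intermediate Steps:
$A{\left(f \right)} = 3$ ($A{\left(f \right)} = 2 + \frac{f}{f} = 2 + 1 = 3$)
$O{\left(H,I \right)} = 3 + H$ ($O{\left(H,I \right)} = H + 3 = 3 + H$)
$\left(O{\left(-11,8 \right)} + 127\right)^{2} = \left(\left(3 - 11\right) + 127\right)^{2} = \left(-8 + 127\right)^{2} = 119^{2} = 14161$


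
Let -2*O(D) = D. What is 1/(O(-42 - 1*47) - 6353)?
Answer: -2/12617 ≈ -0.00015852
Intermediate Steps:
O(D) = -D/2
1/(O(-42 - 1*47) - 6353) = 1/(-(-42 - 1*47)/2 - 6353) = 1/(-(-42 - 47)/2 - 6353) = 1/(-1/2*(-89) - 6353) = 1/(89/2 - 6353) = 1/(-12617/2) = -2/12617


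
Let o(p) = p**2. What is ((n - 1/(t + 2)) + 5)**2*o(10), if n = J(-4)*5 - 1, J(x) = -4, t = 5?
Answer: 1276900/49 ≈ 26059.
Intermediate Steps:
n = -21 (n = -4*5 - 1 = -20 - 1 = -21)
((n - 1/(t + 2)) + 5)**2*o(10) = ((-21 - 1/(5 + 2)) + 5)**2*10**2 = ((-21 - 1/7) + 5)**2*100 = (-148/7 + 5)**2*100 = (-113/7)**2*100 = (12769/49)*100 = 1276900/49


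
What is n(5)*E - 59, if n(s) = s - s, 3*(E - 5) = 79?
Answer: -59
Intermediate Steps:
E = 94/3 (E = 5 + (1/3)*79 = 5 + 79/3 = 94/3 ≈ 31.333)
n(s) = 0
n(5)*E - 59 = 0*(94/3) - 59 = 0 - 59 = -59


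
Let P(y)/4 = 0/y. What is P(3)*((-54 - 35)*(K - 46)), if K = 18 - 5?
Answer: 0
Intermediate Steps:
K = 13
P(y) = 0 (P(y) = 4*(0/y) = 4*0 = 0)
P(3)*((-54 - 35)*(K - 46)) = 0*((-54 - 35)*(13 - 46)) = 0*(-89*(-33)) = 0*2937 = 0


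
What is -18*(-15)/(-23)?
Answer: -270/23 ≈ -11.739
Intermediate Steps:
-18*(-15)/(-23) = -(-270)*(-1)/23 = -1*270/23 = -270/23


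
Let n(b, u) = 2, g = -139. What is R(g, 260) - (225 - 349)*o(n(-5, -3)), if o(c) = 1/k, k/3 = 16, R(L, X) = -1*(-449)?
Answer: 5419/12 ≈ 451.58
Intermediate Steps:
R(L, X) = 449
k = 48 (k = 3*16 = 48)
o(c) = 1/48
R(g, 260) - (225 - 349)*o(n(-5, -3)) = 449 - (225 - 349)/48 = 449 - (-124)/48 = 449 - 1*(-31/12) = 449 + 31/12 = 5419/12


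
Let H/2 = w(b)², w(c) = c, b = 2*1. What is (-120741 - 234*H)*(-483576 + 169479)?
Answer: 38512375461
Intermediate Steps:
b = 2
H = 8 (H = 2*2² = 2*4 = 8)
(-120741 - 234*H)*(-483576 + 169479) = (-120741 - 234*8)*(-483576 + 169479) = (-120741 - 1872)*(-314097) = -122613*(-314097) = 38512375461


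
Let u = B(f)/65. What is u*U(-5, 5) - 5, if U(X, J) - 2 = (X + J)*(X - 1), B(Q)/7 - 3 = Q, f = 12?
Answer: -23/13 ≈ -1.7692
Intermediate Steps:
B(Q) = 21 + 7*Q
u = 21/13 (u = (21 + 7*12)/65 = (21 + 84)*(1/65) = 105*(1/65) = 21/13 ≈ 1.6154)
U(X, J) = 2 + (-1 + X)*(J + X) (U(X, J) = 2 + (X + J)*(X - 1) = 2 + (J + X)*(-1 + X) = 2 + (-1 + X)*(J + X))
u*U(-5, 5) - 5 = 21*(2 + (-5)**2 - 1*5 - 1*(-5) + 5*(-5))/13 - 5 = 21*(2 + 25 - 5 + 5 - 25)/13 - 5 = (21/13)*2 - 5 = 42/13 - 5 = -23/13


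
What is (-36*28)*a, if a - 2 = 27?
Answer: -29232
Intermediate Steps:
a = 29 (a = 2 + 27 = 29)
(-36*28)*a = -36*28*29 = -1008*29 = -29232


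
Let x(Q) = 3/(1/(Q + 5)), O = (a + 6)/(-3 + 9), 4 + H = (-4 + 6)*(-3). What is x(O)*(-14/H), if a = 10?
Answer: 161/5 ≈ 32.200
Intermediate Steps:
H = -10 (H = -4 + (-4 + 6)*(-3) = -4 + 2*(-3) = -4 - 6 = -10)
O = 8/3 (O = (10 + 6)/(-3 + 9) = 16/6 = 16*(1/6) = 8/3 ≈ 2.6667)
x(Q) = 15 + 3*Q (x(Q) = 3/(1/(5 + Q)) = 3*(5 + Q) = 15 + 3*Q)
x(O)*(-14/H) = (15 + 3*(8/3))*(-14/(-10)) = (15 + 8)*(-14*(-1/10)) = 23*(7/5) = 161/5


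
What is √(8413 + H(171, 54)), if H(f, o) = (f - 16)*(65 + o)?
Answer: √26858 ≈ 163.88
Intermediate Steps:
H(f, o) = (-16 + f)*(65 + o)
√(8413 + H(171, 54)) = √(8413 + (-1040 - 16*54 + 65*171 + 171*54)) = √(8413 + (-1040 - 864 + 11115 + 9234)) = √(8413 + 18445) = √26858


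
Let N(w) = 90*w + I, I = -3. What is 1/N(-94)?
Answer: -1/8463 ≈ -0.00011816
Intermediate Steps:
N(w) = -3 + 90*w (N(w) = 90*w - 3 = -3 + 90*w)
1/N(-94) = 1/(-3 + 90*(-94)) = 1/(-3 - 8460) = 1/(-8463) = -1/8463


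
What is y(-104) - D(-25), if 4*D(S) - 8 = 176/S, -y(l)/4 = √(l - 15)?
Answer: -6/25 - 4*I*√119 ≈ -0.24 - 43.635*I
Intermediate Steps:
y(l) = -4*√(-15 + l) (y(l) = -4*√(l - 15) = -4*√(-15 + l))
D(S) = 2 + 44/S (D(S) = 2 + (176/S)/4 = 2 + 44/S)
y(-104) - D(-25) = -4*√(-15 - 104) - (2 + 44/(-25)) = -4*I*√119 - (2 + 44*(-1/25)) = -4*I*√119 - (2 - 44/25) = -4*I*√119 - 1*6/25 = -4*I*√119 - 6/25 = -6/25 - 4*I*√119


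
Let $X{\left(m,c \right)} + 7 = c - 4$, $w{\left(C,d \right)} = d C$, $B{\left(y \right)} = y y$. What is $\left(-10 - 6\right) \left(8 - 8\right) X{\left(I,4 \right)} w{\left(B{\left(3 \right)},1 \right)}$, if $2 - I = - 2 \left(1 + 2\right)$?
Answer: $0$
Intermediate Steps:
$B{\left(y \right)} = y^{2}$
$I = 8$ ($I = 2 - - 2 \left(1 + 2\right) = 2 - \left(-2\right) 3 = 2 - -6 = 2 + 6 = 8$)
$w{\left(C,d \right)} = C d$
$X{\left(m,c \right)} = -11 + c$ ($X{\left(m,c \right)} = -7 + \left(c - 4\right) = -7 + \left(-4 + c\right) = -11 + c$)
$\left(-10 - 6\right) \left(8 - 8\right) X{\left(I,4 \right)} w{\left(B{\left(3 \right)},1 \right)} = \left(-10 - 6\right) \left(8 - 8\right) \left(-11 + 4\right) 3^{2} \cdot 1 = \left(-16\right) 0 \left(-7\right) 9 \cdot 1 = 0 \left(-7\right) 9 = 0 \cdot 9 = 0$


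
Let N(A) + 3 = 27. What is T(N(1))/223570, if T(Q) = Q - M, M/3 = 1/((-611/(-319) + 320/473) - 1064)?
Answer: 349465191/3255030525950 ≈ 0.00010736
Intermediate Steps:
M = -41151/14559335 (M = 3/((-611/(-319) + 320/473) - 1064) = 3/((-611*(-1/319) + 320*(1/473)) - 1064) = 3/((611/319 + 320/473) - 1064) = 3/(35553/13717 - 1064) = 3/(-14559335/13717) = 3*(-13717/14559335) = -41151/14559335 ≈ -0.0028264)
N(A) = 24 (N(A) = -3 + 27 = 24)
T(Q) = 41151/14559335 + Q (T(Q) = Q - 1*(-41151/14559335) = Q + 41151/14559335 = 41151/14559335 + Q)
T(N(1))/223570 = (41151/14559335 + 24)/223570 = (349465191/14559335)*(1/223570) = 349465191/3255030525950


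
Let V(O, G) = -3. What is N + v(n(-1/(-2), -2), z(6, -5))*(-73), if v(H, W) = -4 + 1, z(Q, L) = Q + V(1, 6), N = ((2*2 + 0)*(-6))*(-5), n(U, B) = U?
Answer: 339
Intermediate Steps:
N = 120 (N = ((4 + 0)*(-6))*(-5) = (4*(-6))*(-5) = -24*(-5) = 120)
z(Q, L) = -3 + Q (z(Q, L) = Q - 3 = -3 + Q)
v(H, W) = -3
N + v(n(-1/(-2), -2), z(6, -5))*(-73) = 120 - 3*(-73) = 120 + 219 = 339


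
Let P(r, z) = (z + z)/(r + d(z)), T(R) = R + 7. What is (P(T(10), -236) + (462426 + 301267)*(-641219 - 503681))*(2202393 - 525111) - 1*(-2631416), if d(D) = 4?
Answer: -10265745457524164256/7 ≈ -1.4665e+18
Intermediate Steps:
T(R) = 7 + R
P(r, z) = 2*z/(4 + r) (P(r, z) = (z + z)/(r + 4) = (2*z)/(4 + r) = 2*z/(4 + r))
(P(T(10), -236) + (462426 + 301267)*(-641219 - 503681))*(2202393 - 525111) - 1*(-2631416) = (2*(-236)/(4 + (7 + 10)) + (462426 + 301267)*(-641219 - 503681))*(2202393 - 525111) - 1*(-2631416) = (2*(-236)/(4 + 17) + 763693*(-1144900))*1677282 + 2631416 = (2*(-236)/21 - 874352115700)*1677282 + 2631416 = (2*(-236)*(1/21) - 874352115700)*1677282 + 2631416 = (-472/21 - 874352115700)*1677282 + 2631416 = -18361394430172/21*1677282 + 2631416 = -10265745457542584168/7 + 2631416 = -10265745457524164256/7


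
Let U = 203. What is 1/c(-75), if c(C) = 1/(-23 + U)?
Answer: 180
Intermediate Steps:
c(C) = 1/180 (c(C) = 1/(-23 + 203) = 1/180)
1/c(-75) = 1/(1/180) = 180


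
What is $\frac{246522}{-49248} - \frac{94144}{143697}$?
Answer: $- \frac{117137063}{20692368} \approx -5.6609$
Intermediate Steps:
$\frac{246522}{-49248} - \frac{94144}{143697} = 246522 \left(- \frac{1}{49248}\right) - \frac{94144}{143697} = - \frac{41087}{8208} - \frac{94144}{143697} = - \frac{117137063}{20692368}$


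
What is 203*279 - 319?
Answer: 56318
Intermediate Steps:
203*279 - 319 = 56637 - 319 = 56318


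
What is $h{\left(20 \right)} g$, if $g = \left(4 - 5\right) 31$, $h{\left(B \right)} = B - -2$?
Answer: $-682$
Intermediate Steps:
$h{\left(B \right)} = 2 + B$ ($h{\left(B \right)} = B + 2 = 2 + B$)
$g = -31$ ($g = \left(-1\right) 31 = -31$)
$h{\left(20 \right)} g = \left(2 + 20\right) \left(-31\right) = 22 \left(-31\right) = -682$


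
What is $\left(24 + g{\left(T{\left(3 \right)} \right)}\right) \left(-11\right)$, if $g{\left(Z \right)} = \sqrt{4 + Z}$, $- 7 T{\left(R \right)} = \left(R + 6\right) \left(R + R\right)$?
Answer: $-264 - \frac{11 i \sqrt{182}}{7} \approx -264.0 - 21.2 i$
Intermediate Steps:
$T{\left(R \right)} = - \frac{2 R \left(6 + R\right)}{7}$ ($T{\left(R \right)} = - \frac{\left(R + 6\right) \left(R + R\right)}{7} = - \frac{\left(6 + R\right) 2 R}{7} = - \frac{2 R \left(6 + R\right)}{7}$)
$\left(24 + g{\left(T{\left(3 \right)} \right)}\right) \left(-11\right) = \left(24 + \sqrt{4 - \frac{6 \left(6 + 3\right)}{7}}\right) \left(-11\right) = \left(24 + \sqrt{4 - \frac{6}{7} \cdot 9}\right) \left(-11\right) = \left(24 + \sqrt{4 - \frac{54}{7}}\right) \left(-11\right) = \left(24 + \sqrt{- \frac{26}{7}}\right) \left(-11\right) = \left(24 + \frac{i \sqrt{182}}{7}\right) \left(-11\right) = -264 - \frac{11 i \sqrt{182}}{7}$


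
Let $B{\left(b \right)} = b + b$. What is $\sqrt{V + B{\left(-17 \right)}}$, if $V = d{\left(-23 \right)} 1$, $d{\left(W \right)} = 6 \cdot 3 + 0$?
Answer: $4 i \approx 4.0 i$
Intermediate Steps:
$B{\left(b \right)} = 2 b$
$d{\left(W \right)} = 18$ ($d{\left(W \right)} = 18 + 0 = 18$)
$V = 18$ ($V = 18 \cdot 1 = 18$)
$\sqrt{V + B{\left(-17 \right)}} = \sqrt{18 + 2 \left(-17\right)} = \sqrt{18 - 34} = \sqrt{-16} = 4 i$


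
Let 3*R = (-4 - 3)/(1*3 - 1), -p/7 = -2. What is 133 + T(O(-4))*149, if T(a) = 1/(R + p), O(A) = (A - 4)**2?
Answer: 11135/77 ≈ 144.61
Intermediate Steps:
p = 14 (p = -7*(-2) = 14)
R = -7/6 (R = ((-4 - 3)/(1*3 - 1))/3 = (-7/(3 - 1))/3 = (-7/2)/3 = (-7*1/2)/3 = (1/3)*(-7/2) = -7/6 ≈ -1.1667)
O(A) = (-4 + A)**2
T(a) = 6/77 (T(a) = 1/(-7/6 + 14) = 1/(77/6) = 6/77)
133 + T(O(-4))*149 = 133 + (6/77)*149 = 133 + 894/77 = 11135/77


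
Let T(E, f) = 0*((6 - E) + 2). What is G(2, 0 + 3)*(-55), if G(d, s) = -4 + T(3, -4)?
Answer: 220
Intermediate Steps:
T(E, f) = 0 (T(E, f) = 0*(8 - E) = 0)
G(d, s) = -4 (G(d, s) = -4 + 0 = -4)
G(2, 0 + 3)*(-55) = -4*(-55) = 220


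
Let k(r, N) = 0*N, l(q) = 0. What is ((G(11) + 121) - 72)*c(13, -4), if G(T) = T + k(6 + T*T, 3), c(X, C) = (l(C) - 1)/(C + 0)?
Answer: 15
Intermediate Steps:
k(r, N) = 0
c(X, C) = -1/C (c(X, C) = (0 - 1)/(C + 0) = -1/C)
G(T) = T (G(T) = T + 0 = T)
((G(11) + 121) - 72)*c(13, -4) = ((11 + 121) - 72)*(-1/(-4)) = (132 - 72)*(-1*(-¼)) = 60*(¼) = 15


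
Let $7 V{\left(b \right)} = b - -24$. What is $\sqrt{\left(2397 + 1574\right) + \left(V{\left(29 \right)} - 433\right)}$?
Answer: $\frac{\sqrt{173733}}{7} \approx 59.545$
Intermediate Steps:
$V{\left(b \right)} = \frac{24}{7} + \frac{b}{7}$ ($V{\left(b \right)} = \frac{b - -24}{7} = \frac{b + 24}{7} = \frac{24 + b}{7} = \frac{24}{7} + \frac{b}{7}$)
$\sqrt{\left(2397 + 1574\right) + \left(V{\left(29 \right)} - 433\right)} = \sqrt{\left(2397 + 1574\right) + \left(\left(\frac{24}{7} + \frac{1}{7} \cdot 29\right) - 433\right)} = \sqrt{3971 + \left(\left(\frac{24}{7} + \frac{29}{7}\right) - 433\right)} = \sqrt{3971 + \left(\frac{53}{7} - 433\right)} = \sqrt{3971 - \frac{2978}{7}} = \sqrt{\frac{24819}{7}} = \frac{\sqrt{173733}}{7}$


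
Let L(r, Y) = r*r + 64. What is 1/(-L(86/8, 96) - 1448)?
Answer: -16/26041 ≈ -0.00061442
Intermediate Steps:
L(r, Y) = 64 + r² (L(r, Y) = r² + 64 = 64 + r²)
1/(-L(86/8, 96) - 1448) = 1/(-(64 + (86/8)²) - 1448) = 1/(-(64 + (86*(⅛))²) - 1448) = 1/(-(64 + (43/4)²) - 1448) = 1/(-(64 + 1849/16) - 1448) = 1/(-1*2873/16 - 1448) = 1/(-2873/16 - 1448) = 1/(-26041/16) = -16/26041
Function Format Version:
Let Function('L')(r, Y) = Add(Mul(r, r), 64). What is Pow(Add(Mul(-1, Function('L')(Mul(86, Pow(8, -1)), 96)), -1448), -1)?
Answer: Rational(-16, 26041) ≈ -0.00061442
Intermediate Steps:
Function('L')(r, Y) = Add(64, Pow(r, 2)) (Function('L')(r, Y) = Add(Pow(r, 2), 64) = Add(64, Pow(r, 2)))
Pow(Add(Mul(-1, Function('L')(Mul(86, Pow(8, -1)), 96)), -1448), -1) = Pow(Add(Mul(-1, Add(64, Pow(Mul(86, Pow(8, -1)), 2))), -1448), -1) = Pow(Add(Mul(-1, Add(64, Pow(Mul(86, Rational(1, 8)), 2))), -1448), -1) = Pow(Add(Mul(-1, Add(64, Pow(Rational(43, 4), 2))), -1448), -1) = Pow(Add(Mul(-1, Add(64, Rational(1849, 16))), -1448), -1) = Pow(Add(Mul(-1, Rational(2873, 16)), -1448), -1) = Pow(Add(Rational(-2873, 16), -1448), -1) = Pow(Rational(-26041, 16), -1) = Rational(-16, 26041)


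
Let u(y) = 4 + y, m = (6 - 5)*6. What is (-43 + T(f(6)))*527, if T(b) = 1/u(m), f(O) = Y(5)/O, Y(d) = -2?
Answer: -226083/10 ≈ -22608.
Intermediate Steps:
m = 6 (m = 1*6 = 6)
f(O) = -2/O
T(b) = 1/10 (T(b) = 1/(4 + 6) = 1/10)
(-43 + T(f(6)))*527 = (-43 + 1/10)*527 = -429/10*527 = -226083/10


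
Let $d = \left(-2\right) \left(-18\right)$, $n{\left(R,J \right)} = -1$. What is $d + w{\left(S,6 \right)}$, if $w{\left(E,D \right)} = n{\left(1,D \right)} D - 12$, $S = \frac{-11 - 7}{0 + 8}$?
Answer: $18$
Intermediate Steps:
$S = - \frac{9}{4}$ ($S = - \frac{18}{8} = \left(-18\right) \frac{1}{8} = - \frac{9}{4} \approx -2.25$)
$w{\left(E,D \right)} = -12 - D$ ($w{\left(E,D \right)} = - D - 12 = -12 - D$)
$d = 36$
$d + w{\left(S,6 \right)} = 36 - 18 = 18$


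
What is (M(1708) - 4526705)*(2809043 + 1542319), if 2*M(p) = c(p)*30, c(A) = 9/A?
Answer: -16821521338650405/854 ≈ -1.9697e+13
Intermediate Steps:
M(p) = 135/p (M(p) = ((9/p)*30)/2 = (270/p)/2 = 135/p)
(M(1708) - 4526705)*(2809043 + 1542319) = (135/1708 - 4526705)*(2809043 + 1542319) = (135*(1/1708) - 4526705)*4351362 = (135/1708 - 4526705)*4351362 = -7731612005/1708*4351362 = -16821521338650405/854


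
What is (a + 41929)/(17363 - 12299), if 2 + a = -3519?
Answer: 4801/633 ≈ 7.5845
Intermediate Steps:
a = -3521 (a = -2 - 3519 = -3521)
(a + 41929)/(17363 - 12299) = (-3521 + 41929)/(17363 - 12299) = 38408/5064 = 38408*(1/5064) = 4801/633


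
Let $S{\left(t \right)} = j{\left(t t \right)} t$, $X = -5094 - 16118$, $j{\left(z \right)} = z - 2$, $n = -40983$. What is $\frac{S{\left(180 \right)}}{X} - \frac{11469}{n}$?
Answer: $- \frac{19896235141}{72444283} \approx -274.64$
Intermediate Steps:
$j{\left(z \right)} = -2 + z$
$X = -21212$ ($X = -5094 - 16118 = -21212$)
$S{\left(t \right)} = t \left(-2 + t^{2}\right)$ ($S{\left(t \right)} = \left(-2 + t t\right) t = \left(-2 + t^{2}\right) t = t \left(-2 + t^{2}\right)$)
$\frac{S{\left(180 \right)}}{X} - \frac{11469}{n} = \frac{180 \left(-2 + 180^{2}\right)}{-21212} - \frac{11469}{-40983} = 180 \left(-2 + 32400\right) \left(- \frac{1}{21212}\right) - - \frac{3823}{13661} = 180 \cdot 32398 \left(- \frac{1}{21212}\right) + \frac{3823}{13661} = 5831640 \left(- \frac{1}{21212}\right) + \frac{3823}{13661} = - \frac{1457910}{5303} + \frac{3823}{13661} = - \frac{19896235141}{72444283}$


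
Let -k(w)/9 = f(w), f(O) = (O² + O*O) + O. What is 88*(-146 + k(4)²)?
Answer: 9225040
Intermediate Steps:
f(O) = O + 2*O² (f(O) = (O² + O²) + O = 2*O² + O = O + 2*O²)
k(w) = -9*w*(1 + 2*w)
88*(-146 + k(4)²) = 88*(-146 + (-9*4*(1 + 2*4))²) = 88*(-146 + (-9*4*(1 + 8))²) = 88*(-146 + (-9*4*9)²) = 88*(-146 + (-324)²) = 88*(-146 + 104976) = 88*104830 = 9225040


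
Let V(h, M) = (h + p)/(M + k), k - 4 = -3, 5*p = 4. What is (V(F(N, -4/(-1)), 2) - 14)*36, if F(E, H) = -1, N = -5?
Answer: -2532/5 ≈ -506.40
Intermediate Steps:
p = ⅘ (p = (⅕)*4 = ⅘ ≈ 0.80000)
k = 1 (k = 4 - 3 = 1)
V(h, M) = (⅘ + h)/(1 + M) (V(h, M) = (h + ⅘)/(M + 1) = (⅘ + h)/(1 + M))
(V(F(N, -4/(-1)), 2) - 14)*36 = ((⅘ - 1)/(1 + 2) - 14)*36 = (-⅕/3 - 14)*36 = ((⅓)*(-⅕) - 14)*36 = (-1/15 - 14)*36 = -211/15*36 = -2532/5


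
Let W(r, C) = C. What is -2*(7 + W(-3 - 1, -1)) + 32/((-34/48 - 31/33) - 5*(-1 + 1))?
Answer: -4556/145 ≈ -31.421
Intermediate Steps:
-2*(7 + W(-3 - 1, -1)) + 32/((-34/48 - 31/33) - 5*(-1 + 1)) = -2*(7 - 1) + 32/((-34/48 - 31/33) - 5*(-1 + 1)) = -2*6 + 32/((-34*1/48 - 31*1/33) - 5*0) = -12 + 32/((-17/24 - 31/33) + 0) = -12 + 32/(-145/88 + 0) = -12 + 32/(-145/88) = -12 + 32*(-88/145) = -12 - 2816/145 = -4556/145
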